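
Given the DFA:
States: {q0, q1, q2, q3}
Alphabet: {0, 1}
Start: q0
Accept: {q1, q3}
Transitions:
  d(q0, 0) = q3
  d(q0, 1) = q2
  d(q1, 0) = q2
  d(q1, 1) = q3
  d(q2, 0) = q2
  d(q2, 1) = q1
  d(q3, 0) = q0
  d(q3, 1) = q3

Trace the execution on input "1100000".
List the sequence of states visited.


Input: 1100000
d(q0, 1) = q2
d(q2, 1) = q1
d(q1, 0) = q2
d(q2, 0) = q2
d(q2, 0) = q2
d(q2, 0) = q2
d(q2, 0) = q2


q0 -> q2 -> q1 -> q2 -> q2 -> q2 -> q2 -> q2


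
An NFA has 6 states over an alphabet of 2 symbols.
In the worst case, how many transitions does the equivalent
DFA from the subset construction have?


Subset construction: one DFA state per subset of NFA states = 2^6 = 64 states.
Each DFA state has 2 outgoing transitions: 64 * 2 = 128

128


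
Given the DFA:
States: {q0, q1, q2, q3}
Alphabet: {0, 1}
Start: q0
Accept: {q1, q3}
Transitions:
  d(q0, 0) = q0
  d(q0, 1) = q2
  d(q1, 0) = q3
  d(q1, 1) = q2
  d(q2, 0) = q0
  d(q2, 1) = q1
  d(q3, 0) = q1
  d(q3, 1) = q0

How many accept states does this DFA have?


Accept states listed: {q1, q3}
Counting: q1(1) q3(2)

2


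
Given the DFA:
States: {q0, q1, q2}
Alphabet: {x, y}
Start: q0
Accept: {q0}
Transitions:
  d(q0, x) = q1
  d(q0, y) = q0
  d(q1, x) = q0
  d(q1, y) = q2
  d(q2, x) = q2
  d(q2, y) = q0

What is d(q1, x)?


Looking up transition d(q1, x)

q0


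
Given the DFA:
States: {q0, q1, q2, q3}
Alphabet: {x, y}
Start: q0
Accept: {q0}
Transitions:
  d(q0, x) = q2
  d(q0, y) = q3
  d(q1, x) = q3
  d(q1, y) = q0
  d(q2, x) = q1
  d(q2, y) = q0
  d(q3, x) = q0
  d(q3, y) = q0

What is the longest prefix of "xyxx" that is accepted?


Run the DFA, marking each prefix where the state is accepting:
  "" -> q0 [accept]
  "x" -> q2 [reject]
  "xy" -> q0 [accept]
  "xyx" -> q2 [reject]
  "xyxx" -> q1 [reject]

"xy"


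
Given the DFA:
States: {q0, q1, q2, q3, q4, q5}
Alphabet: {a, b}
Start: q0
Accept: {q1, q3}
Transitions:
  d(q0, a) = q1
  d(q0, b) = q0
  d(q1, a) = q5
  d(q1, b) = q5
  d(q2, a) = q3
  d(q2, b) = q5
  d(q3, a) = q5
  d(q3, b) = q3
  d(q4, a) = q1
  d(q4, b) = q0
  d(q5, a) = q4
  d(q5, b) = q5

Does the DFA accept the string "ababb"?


Trace: q0 -> q1 -> q5 -> q4 -> q0 -> q0
Final state: q0
Accept states: {q1, q3}

No, rejected (final state q0 is not an accept state)


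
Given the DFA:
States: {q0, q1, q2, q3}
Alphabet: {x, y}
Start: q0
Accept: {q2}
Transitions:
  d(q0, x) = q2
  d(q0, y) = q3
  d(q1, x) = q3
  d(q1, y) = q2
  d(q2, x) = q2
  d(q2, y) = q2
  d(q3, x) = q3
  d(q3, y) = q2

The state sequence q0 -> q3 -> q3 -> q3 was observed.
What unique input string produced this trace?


Trace back each transition to find the symbol:
  q0 --[y]--> q3
  q3 --[x]--> q3
  q3 --[x]--> q3

"yxx"


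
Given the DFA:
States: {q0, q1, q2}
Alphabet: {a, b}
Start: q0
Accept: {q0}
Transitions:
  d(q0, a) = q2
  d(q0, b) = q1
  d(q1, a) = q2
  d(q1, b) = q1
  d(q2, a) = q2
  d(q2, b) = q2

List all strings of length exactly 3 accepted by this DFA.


All strings of length 3: 8 total
Accepted: 0

None


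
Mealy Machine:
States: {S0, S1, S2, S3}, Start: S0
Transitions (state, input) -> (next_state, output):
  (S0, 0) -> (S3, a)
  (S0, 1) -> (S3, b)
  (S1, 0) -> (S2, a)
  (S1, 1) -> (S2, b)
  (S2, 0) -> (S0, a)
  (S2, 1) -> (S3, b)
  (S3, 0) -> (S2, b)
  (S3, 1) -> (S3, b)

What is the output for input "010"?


Step-by-step:
  (S0, 0) -> (S3, a)
  (S3, 1) -> (S3, b)
  (S3, 0) -> (S2, b)

"abb"


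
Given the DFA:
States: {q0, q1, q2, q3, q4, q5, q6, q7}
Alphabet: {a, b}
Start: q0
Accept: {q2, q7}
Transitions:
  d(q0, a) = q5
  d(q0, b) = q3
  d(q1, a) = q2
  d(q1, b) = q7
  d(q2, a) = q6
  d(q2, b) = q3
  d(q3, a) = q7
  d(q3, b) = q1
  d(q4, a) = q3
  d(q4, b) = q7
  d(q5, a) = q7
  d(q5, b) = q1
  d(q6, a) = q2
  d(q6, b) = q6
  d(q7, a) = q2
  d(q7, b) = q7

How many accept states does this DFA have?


Accept states listed: {q2, q7}
Counting: q2(1) q7(2)

2


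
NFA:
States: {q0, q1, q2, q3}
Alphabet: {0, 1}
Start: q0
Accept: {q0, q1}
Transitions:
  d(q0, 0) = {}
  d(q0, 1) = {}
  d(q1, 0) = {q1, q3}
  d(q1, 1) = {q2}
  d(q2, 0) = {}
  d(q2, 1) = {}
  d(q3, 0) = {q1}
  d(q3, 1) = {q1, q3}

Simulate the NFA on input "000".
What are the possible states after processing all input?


Start: {q0}
  --0--> {}
  --0--> {}
  --0--> {}

{} (empty set, no valid transitions)


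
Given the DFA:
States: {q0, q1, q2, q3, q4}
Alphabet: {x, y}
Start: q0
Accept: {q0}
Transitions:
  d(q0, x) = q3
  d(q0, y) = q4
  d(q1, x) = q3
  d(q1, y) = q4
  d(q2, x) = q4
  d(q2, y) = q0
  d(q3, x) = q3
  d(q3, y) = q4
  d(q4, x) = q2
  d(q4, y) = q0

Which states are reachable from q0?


BFS from q0:
  layer 0: {q0}
  layer 1: {q3, q4}
  layer 2: {q2}

{q0, q2, q3, q4}


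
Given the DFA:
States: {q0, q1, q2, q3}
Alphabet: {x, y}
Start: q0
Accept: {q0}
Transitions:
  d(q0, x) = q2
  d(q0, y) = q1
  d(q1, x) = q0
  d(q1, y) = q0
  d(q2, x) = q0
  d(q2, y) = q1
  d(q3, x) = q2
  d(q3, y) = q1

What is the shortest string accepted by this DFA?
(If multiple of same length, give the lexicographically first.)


BFS by string length (lex-first path to each state shown):
  len 0: q0<-""
Found accept state at length 0.

"" (empty string)


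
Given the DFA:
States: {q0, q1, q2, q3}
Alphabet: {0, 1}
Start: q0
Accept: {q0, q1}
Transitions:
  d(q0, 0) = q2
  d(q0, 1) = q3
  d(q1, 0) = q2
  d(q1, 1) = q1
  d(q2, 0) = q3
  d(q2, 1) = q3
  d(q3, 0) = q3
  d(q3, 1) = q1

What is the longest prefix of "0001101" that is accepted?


Run the DFA, marking each prefix where the state is accepting:
  "" -> q0 [accept]
  "0" -> q2 [reject]
  "00" -> q3 [reject]
  "000" -> q3 [reject]
  "0001" -> q1 [accept]
  "00011" -> q1 [accept]
  "000110" -> q2 [reject]
  "0001101" -> q3 [reject]

"00011"


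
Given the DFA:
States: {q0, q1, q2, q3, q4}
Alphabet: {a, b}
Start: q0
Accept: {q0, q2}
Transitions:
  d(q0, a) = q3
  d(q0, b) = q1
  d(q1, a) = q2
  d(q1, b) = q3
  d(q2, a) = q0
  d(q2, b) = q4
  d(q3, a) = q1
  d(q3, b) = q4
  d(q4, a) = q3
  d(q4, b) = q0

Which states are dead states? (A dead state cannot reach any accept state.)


Forward reachability from each state:
  q0 -> reaches accept state q0 (live)
  q1 -> reaches accept state q0 (live)
  q2 -> reaches accept state q0 (live)
  q3 -> reaches accept state q0 (live)
  q4 -> reaches accept state q0 (live)

None (all states can reach an accept state)


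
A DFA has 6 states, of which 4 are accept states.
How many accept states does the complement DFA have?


Complement swaps accept and non-accept states.
6 - 4 = 2

2


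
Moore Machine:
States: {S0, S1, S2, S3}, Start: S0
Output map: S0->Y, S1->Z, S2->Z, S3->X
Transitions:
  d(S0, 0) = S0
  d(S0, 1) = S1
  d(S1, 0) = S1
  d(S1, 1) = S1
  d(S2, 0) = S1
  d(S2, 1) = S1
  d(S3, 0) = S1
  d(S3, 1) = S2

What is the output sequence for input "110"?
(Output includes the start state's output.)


Start: S0 (output Y)
  --1--> S1 (output Z)
  --1--> S1 (output Z)
  --0--> S1 (output Z)

"YZZZ"


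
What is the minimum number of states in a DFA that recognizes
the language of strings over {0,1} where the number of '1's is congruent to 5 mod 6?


States track (count of '1') mod 6.
Need 6 states: one per remainder 0..5; accept = remainder 5.

6


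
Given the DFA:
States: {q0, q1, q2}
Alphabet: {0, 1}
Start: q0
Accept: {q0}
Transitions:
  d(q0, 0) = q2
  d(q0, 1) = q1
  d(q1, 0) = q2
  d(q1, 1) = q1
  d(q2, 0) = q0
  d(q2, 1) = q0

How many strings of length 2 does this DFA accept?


Enumerating all length-2 strings:
  "00" -> q0 [accept]
  "01" -> q0 [accept]
  "10" -> q2 [reject]
  "11" -> q1 [reject]

2 out of 4


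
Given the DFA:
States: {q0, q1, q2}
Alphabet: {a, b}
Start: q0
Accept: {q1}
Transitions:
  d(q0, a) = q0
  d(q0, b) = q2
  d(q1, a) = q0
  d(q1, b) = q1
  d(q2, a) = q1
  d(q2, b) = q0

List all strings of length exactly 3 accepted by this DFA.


All strings of length 3: 8 total
Accepted: 2

"aba", "bab"


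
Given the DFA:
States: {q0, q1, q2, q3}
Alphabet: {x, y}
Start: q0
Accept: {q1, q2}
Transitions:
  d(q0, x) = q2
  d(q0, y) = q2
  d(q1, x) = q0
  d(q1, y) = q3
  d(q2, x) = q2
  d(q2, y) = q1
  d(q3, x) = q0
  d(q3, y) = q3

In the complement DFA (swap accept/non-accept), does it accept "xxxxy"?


Trace: q0 -> q2 -> q2 -> q2 -> q2 -> q1
Final: q1
Original accept: {q1, q2}
Complement: q1 is in original accept

No, complement rejects (original accepts)


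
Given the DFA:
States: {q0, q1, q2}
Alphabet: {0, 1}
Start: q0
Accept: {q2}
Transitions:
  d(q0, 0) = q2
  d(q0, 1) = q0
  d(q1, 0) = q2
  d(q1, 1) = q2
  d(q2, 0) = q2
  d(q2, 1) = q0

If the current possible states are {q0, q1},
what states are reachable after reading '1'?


Apply transition on '1' from each current state:
  d(q0, 1) = q0
  d(q1, 1) = q2

{q0, q2}


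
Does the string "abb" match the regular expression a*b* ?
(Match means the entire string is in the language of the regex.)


|string| = 3; first = 'a'; last = 'b'

Yes, "abb" matches a*b*


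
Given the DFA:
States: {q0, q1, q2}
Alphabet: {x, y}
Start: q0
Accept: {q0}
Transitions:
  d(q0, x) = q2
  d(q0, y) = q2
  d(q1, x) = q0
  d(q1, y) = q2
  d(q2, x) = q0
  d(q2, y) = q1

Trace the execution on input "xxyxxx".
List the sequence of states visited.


Input: xxyxxx
d(q0, x) = q2
d(q2, x) = q0
d(q0, y) = q2
d(q2, x) = q0
d(q0, x) = q2
d(q2, x) = q0


q0 -> q2 -> q0 -> q2 -> q0 -> q2 -> q0


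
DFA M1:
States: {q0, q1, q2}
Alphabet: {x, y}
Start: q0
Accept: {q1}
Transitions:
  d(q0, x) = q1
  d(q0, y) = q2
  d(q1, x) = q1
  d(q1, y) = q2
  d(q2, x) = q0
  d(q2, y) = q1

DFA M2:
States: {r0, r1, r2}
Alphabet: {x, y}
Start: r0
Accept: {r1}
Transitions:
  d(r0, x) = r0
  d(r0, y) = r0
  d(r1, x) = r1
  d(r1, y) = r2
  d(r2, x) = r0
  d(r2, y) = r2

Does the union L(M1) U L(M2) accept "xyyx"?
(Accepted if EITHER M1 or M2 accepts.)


M1: final=q1 accepted=True
M2: final=r0 accepted=False

Yes, union accepts


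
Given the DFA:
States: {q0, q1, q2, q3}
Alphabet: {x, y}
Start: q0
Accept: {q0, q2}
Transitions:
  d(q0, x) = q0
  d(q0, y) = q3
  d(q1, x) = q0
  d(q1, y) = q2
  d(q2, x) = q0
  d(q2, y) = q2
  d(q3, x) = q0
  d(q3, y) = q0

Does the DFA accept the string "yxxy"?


Trace: q0 -> q3 -> q0 -> q0 -> q3
Final state: q3
Accept states: {q0, q2}

No, rejected (final state q3 is not an accept state)


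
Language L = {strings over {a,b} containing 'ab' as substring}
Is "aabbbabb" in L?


'ab' occurs at index 1

Yes, "aabbbabb" is in L


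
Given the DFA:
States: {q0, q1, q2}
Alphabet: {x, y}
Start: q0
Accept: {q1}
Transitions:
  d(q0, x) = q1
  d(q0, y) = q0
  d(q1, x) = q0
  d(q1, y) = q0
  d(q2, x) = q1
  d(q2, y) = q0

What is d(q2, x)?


Looking up transition d(q2, x)

q1


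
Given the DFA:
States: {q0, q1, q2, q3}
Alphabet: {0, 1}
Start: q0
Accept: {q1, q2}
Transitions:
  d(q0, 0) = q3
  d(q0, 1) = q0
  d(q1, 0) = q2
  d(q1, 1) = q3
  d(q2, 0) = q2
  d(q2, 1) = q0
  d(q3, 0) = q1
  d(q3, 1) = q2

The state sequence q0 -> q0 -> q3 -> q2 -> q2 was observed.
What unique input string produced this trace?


Trace back each transition to find the symbol:
  q0 --[1]--> q0
  q0 --[0]--> q3
  q3 --[1]--> q2
  q2 --[0]--> q2

"1010"


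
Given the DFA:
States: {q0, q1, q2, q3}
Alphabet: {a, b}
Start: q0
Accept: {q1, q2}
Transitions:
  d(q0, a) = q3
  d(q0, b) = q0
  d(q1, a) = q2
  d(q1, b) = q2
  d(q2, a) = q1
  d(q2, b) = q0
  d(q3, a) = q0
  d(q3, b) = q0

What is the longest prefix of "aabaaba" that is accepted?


Run the DFA, marking each prefix where the state is accepting:
  "" -> q0 [reject]
  "a" -> q3 [reject]
  "aa" -> q0 [reject]
  "aab" -> q0 [reject]
  "aaba" -> q3 [reject]
  "aabaa" -> q0 [reject]
  "aabaab" -> q0 [reject]
  "aabaaba" -> q3 [reject]

No prefix is accepted


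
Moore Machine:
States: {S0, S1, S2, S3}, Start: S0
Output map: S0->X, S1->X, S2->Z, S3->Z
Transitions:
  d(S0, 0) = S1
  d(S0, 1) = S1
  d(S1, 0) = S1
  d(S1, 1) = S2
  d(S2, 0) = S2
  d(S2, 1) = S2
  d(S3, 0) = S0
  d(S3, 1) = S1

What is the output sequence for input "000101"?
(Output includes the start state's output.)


Start: S0 (output X)
  --0--> S1 (output X)
  --0--> S1 (output X)
  --0--> S1 (output X)
  --1--> S2 (output Z)
  --0--> S2 (output Z)
  --1--> S2 (output Z)

"XXXXZZZ"


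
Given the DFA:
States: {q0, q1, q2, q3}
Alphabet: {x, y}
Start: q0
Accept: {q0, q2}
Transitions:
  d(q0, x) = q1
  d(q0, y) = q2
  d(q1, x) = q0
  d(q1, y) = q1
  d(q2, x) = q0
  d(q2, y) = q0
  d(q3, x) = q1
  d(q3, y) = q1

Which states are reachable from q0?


BFS from q0:
  layer 0: {q0}
  layer 1: {q1, q2}

{q0, q1, q2}


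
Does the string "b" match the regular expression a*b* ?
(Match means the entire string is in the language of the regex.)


|string| = 1; first = 'b'; last = 'b'

Yes, "b" matches a*b*


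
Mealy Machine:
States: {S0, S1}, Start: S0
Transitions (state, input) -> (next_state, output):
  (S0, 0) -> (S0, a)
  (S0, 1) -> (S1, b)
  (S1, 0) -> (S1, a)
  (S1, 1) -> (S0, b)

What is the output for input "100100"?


Step-by-step:
  (S0, 1) -> (S1, b)
  (S1, 0) -> (S1, a)
  (S1, 0) -> (S1, a)
  (S1, 1) -> (S0, b)
  (S0, 0) -> (S0, a)
  (S0, 0) -> (S0, a)

"baabaa"


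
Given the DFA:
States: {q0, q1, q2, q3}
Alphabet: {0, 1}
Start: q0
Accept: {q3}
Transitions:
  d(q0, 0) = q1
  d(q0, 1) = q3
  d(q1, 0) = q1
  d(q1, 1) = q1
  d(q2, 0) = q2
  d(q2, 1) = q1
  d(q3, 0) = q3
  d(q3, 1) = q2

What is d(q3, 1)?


Looking up transition d(q3, 1)

q2


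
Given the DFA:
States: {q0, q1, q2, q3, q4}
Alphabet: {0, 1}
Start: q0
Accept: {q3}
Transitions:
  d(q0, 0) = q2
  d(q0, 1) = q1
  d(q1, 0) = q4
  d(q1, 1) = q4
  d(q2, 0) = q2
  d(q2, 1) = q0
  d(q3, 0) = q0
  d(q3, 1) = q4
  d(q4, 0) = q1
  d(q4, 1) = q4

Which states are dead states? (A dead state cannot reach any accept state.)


Forward reachability from each state:
  q0 -> reaches {q0, q1, q2, q4}, no accept state (dead)
  q1 -> reaches {q1, q4}, no accept state (dead)
  q2 -> reaches {q0, q1, q2, q4}, no accept state (dead)
  q3 -> reaches accept state q3 (live)
  q4 -> reaches {q1, q4}, no accept state (dead)

{q0, q1, q2, q4}


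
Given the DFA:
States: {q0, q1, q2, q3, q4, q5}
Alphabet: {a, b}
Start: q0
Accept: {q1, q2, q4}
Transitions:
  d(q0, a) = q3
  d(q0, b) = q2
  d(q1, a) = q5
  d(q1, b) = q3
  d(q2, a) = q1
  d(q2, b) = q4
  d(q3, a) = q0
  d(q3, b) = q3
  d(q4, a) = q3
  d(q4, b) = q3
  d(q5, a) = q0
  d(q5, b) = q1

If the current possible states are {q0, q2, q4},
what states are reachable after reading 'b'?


Apply transition on 'b' from each current state:
  d(q0, b) = q2
  d(q2, b) = q4
  d(q4, b) = q3

{q2, q3, q4}


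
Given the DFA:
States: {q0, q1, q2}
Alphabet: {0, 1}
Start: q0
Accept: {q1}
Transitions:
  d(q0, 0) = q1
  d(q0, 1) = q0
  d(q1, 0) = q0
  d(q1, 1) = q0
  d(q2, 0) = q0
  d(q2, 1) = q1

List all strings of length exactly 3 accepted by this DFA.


All strings of length 3: 8 total
Accepted: 3

"000", "010", "110"


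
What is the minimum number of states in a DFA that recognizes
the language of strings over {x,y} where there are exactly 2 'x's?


States: count = 0, 1, ..., 2 (that's 3 states), plus a dead state for count > 2.
Total: 3 + 1 = 4. Accept = count-2 state.

4


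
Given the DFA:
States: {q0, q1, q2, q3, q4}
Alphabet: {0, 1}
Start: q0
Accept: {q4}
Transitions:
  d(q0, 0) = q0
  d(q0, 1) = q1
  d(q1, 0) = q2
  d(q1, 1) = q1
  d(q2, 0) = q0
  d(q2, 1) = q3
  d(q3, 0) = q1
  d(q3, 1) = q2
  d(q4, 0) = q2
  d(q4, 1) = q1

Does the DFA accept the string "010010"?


Trace: q0 -> q0 -> q1 -> q2 -> q0 -> q1 -> q2
Final state: q2
Accept states: {q4}

No, rejected (final state q2 is not an accept state)


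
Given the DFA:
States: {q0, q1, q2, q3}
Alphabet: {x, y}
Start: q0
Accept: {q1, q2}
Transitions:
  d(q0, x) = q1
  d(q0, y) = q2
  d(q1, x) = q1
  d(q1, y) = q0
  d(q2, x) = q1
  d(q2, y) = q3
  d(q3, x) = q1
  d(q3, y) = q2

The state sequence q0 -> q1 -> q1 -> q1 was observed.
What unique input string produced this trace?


Trace back each transition to find the symbol:
  q0 --[x]--> q1
  q1 --[x]--> q1
  q1 --[x]--> q1

"xxx"


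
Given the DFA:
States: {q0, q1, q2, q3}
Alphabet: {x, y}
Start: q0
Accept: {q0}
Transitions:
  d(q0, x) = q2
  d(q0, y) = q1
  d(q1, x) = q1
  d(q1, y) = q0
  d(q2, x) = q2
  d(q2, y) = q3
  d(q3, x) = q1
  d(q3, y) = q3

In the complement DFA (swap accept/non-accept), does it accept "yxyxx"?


Trace: q0 -> q1 -> q1 -> q0 -> q2 -> q2
Final: q2
Original accept: {q0}
Complement: q2 is not in original accept

Yes, complement accepts (original rejects)


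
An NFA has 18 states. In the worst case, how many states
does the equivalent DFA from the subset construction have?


Subset construction: one DFA state per subset of NFA states.
2^18 = 262144

262144


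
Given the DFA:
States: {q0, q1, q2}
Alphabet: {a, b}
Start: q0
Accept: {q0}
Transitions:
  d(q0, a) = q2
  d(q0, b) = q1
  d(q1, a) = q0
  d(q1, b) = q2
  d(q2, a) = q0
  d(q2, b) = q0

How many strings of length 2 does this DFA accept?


Enumerating all length-2 strings:
  "aa" -> q0 [accept]
  "ab" -> q0 [accept]
  "ba" -> q0 [accept]
  "bb" -> q2 [reject]

3 out of 4


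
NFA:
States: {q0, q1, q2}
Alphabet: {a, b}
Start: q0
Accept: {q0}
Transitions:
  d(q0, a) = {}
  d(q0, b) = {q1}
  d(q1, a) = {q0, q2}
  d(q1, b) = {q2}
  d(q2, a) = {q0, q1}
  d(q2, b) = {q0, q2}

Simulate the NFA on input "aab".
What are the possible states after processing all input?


Start: {q0}
  --a--> {}
  --a--> {}
  --b--> {}

{} (empty set, no valid transitions)


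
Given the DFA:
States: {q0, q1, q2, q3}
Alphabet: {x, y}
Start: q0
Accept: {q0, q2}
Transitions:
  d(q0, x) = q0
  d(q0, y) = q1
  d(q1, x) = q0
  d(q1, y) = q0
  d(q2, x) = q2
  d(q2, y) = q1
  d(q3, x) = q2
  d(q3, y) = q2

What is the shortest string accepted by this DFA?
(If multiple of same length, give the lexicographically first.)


BFS by string length (lex-first path to each state shown):
  len 0: q0<-""
Found accept state at length 0.

"" (empty string)


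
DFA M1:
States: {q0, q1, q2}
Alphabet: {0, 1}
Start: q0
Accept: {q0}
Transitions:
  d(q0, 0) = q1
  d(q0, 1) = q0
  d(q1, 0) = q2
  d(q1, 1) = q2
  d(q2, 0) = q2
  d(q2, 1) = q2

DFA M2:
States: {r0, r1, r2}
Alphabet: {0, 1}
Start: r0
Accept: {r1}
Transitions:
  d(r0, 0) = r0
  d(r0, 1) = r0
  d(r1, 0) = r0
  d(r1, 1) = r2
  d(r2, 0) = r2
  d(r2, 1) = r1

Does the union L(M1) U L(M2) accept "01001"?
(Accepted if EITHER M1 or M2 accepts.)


M1: final=q2 accepted=False
M2: final=r0 accepted=False

No, union rejects (neither accepts)


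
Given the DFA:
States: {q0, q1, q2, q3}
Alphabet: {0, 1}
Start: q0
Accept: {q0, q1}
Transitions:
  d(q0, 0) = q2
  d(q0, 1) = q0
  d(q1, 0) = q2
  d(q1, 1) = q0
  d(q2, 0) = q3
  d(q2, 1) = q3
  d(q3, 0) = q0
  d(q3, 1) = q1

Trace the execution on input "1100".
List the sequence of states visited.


Input: 1100
d(q0, 1) = q0
d(q0, 1) = q0
d(q0, 0) = q2
d(q2, 0) = q3


q0 -> q0 -> q0 -> q2 -> q3


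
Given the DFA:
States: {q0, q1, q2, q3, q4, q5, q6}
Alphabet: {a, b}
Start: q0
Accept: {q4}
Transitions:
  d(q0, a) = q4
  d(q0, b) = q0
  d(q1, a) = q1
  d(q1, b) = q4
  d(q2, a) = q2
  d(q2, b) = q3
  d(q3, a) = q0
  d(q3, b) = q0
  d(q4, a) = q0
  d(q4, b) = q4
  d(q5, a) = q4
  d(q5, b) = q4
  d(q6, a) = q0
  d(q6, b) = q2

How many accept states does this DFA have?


Accept states listed: {q4}
Counting: q4(1)

1


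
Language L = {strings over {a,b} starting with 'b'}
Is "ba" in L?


first symbol = 'b'

Yes, "ba" is in L


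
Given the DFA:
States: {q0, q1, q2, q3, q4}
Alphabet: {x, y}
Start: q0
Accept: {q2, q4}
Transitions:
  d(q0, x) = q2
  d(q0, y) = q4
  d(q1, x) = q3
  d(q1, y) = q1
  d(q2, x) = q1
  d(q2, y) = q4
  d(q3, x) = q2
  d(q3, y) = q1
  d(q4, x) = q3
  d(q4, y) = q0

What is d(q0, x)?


Looking up transition d(q0, x)

q2


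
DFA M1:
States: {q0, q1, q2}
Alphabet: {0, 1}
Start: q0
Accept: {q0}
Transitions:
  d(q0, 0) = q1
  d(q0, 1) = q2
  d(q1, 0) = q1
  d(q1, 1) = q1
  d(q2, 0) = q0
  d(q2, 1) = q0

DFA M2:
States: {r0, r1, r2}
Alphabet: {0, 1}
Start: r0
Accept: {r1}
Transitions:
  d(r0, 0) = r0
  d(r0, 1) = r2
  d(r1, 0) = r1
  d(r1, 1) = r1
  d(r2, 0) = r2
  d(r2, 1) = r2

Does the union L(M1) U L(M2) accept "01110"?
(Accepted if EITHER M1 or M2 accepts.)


M1: final=q1 accepted=False
M2: final=r2 accepted=False

No, union rejects (neither accepts)


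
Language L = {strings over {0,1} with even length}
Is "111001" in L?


length = 6; 6 mod 2 = 0

Yes, "111001" is in L


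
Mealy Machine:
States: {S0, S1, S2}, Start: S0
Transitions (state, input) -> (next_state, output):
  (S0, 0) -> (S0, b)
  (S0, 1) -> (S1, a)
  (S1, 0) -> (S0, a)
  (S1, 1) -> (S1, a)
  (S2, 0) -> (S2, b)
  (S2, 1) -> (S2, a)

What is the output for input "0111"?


Step-by-step:
  (S0, 0) -> (S0, b)
  (S0, 1) -> (S1, a)
  (S1, 1) -> (S1, a)
  (S1, 1) -> (S1, a)

"baaa"


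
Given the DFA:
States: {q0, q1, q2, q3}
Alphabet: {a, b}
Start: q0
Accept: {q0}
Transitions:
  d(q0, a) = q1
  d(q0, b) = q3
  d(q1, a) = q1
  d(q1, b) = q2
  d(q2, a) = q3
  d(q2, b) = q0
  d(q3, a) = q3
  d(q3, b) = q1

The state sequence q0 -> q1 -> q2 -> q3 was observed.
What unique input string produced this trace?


Trace back each transition to find the symbol:
  q0 --[a]--> q1
  q1 --[b]--> q2
  q2 --[a]--> q3

"aba"


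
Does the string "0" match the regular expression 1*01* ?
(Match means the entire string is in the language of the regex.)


|string| = 1; first = '0'; last = '0'

Yes, "0" matches 1*01*


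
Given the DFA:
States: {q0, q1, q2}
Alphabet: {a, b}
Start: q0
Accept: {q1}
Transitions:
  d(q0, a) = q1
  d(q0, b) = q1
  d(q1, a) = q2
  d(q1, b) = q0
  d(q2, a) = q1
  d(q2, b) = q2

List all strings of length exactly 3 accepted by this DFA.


All strings of length 3: 8 total
Accepted: 6

"aaa", "aba", "abb", "baa", "bba", "bbb"


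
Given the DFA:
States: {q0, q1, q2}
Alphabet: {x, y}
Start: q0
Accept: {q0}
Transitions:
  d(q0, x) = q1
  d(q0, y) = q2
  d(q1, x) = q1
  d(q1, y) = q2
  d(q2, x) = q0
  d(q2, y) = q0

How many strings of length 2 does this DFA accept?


Enumerating all length-2 strings:
  "xx" -> q1 [reject]
  "xy" -> q2 [reject]
  "yx" -> q0 [accept]
  "yy" -> q0 [accept]

2 out of 4


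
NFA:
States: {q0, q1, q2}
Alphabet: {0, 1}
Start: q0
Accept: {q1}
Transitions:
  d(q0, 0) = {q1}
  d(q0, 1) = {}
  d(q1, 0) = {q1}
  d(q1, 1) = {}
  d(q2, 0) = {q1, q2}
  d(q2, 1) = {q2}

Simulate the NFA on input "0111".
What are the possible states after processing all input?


Start: {q0}
  --0--> {q1}
  --1--> {}
  --1--> {}
  --1--> {}

{} (empty set, no valid transitions)


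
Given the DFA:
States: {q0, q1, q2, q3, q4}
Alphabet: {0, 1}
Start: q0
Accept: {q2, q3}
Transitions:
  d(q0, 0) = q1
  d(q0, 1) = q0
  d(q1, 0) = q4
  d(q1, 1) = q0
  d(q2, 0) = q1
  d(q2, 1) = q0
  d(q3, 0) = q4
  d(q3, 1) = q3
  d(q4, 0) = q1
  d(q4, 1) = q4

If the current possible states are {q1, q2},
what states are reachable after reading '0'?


Apply transition on '0' from each current state:
  d(q1, 0) = q4
  d(q2, 0) = q1

{q1, q4}


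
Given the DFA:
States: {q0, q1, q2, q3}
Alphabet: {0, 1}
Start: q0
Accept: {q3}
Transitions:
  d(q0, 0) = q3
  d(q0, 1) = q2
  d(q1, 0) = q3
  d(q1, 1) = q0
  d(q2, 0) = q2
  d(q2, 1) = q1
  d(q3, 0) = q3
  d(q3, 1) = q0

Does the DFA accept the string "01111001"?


Trace: q0 -> q3 -> q0 -> q2 -> q1 -> q0 -> q3 -> q3 -> q0
Final state: q0
Accept states: {q3}

No, rejected (final state q0 is not an accept state)


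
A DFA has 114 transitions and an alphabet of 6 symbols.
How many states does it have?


Each state has exactly one transition per symbol.
states = transitions / |alphabet| = 114 / 6 = 19

19


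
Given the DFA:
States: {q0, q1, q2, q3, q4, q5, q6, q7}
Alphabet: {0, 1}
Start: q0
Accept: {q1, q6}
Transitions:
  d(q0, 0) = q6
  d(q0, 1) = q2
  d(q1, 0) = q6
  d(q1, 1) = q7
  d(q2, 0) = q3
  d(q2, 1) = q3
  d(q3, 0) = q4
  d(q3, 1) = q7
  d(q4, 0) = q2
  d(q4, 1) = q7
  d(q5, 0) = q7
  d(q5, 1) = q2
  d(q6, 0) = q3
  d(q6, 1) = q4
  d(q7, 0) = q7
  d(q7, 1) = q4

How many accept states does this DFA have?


Accept states listed: {q1, q6}
Counting: q1(1) q6(2)

2


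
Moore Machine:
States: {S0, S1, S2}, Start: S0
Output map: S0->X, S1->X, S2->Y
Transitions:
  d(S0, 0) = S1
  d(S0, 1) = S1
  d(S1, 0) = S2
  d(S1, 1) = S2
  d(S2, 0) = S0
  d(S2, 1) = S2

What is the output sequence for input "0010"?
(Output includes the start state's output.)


Start: S0 (output X)
  --0--> S1 (output X)
  --0--> S2 (output Y)
  --1--> S2 (output Y)
  --0--> S0 (output X)

"XXYYX"


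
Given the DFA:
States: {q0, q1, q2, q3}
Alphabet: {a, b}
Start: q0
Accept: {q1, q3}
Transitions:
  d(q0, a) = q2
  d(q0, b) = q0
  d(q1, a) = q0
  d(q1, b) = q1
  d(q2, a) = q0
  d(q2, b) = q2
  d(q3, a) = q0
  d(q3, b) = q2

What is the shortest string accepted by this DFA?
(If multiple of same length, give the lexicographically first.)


BFS by string length (lex-first path to each state shown):
  len 0: q0<-""
  len 1: q0<-"b", q2<-"a"
  len 2: q0<-"aa", q2<-"ab"
  len 3: q0<-"aab", q2<-"aaa"
  len 4: q0<-"aaaa", q2<-"aaab"
  len 5: q0<-"aaaab", q2<-"aaaaa"
  len 6: q0<-"aaaaaa", q2<-"aaaaab"
  len 7: q0<-"aaaaaab", q2<-"aaaaaaa"
  len 8: q0<-"aaaaaaaa", q2<-"aaaaaaab"

No string accepted (empty language)


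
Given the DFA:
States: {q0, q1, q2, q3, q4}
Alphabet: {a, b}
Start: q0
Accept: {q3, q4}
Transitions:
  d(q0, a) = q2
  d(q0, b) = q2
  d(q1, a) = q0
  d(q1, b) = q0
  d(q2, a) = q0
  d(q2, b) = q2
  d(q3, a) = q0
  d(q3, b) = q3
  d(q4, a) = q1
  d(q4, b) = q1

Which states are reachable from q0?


BFS from q0:
  layer 0: {q0}
  layer 1: {q2}

{q0, q2}


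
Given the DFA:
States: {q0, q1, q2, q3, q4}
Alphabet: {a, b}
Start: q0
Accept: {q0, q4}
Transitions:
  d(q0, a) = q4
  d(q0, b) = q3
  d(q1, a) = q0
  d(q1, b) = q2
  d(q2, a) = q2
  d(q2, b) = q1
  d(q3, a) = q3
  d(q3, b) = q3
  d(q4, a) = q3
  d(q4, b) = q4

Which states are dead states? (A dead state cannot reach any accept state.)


Forward reachability from each state:
  q0 -> reaches accept state q0 (live)
  q1 -> reaches accept state q0 (live)
  q2 -> reaches accept state q0 (live)
  q3 -> reaches {q3}, no accept state (dead)
  q4 -> reaches accept state q4 (live)

{q3}


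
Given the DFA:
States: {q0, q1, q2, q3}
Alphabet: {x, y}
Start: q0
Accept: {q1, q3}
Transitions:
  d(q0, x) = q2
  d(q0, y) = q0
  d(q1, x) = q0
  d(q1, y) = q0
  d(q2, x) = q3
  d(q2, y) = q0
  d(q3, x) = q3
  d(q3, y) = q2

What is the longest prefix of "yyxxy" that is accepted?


Run the DFA, marking each prefix where the state is accepting:
  "" -> q0 [reject]
  "y" -> q0 [reject]
  "yy" -> q0 [reject]
  "yyx" -> q2 [reject]
  "yyxx" -> q3 [accept]
  "yyxxy" -> q2 [reject]

"yyxx"


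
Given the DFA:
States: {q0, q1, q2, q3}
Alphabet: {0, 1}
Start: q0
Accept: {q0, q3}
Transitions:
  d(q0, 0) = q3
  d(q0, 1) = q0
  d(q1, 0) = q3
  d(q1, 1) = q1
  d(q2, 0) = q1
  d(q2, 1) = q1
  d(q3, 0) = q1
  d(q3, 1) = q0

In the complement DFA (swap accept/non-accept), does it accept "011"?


Trace: q0 -> q3 -> q0 -> q0
Final: q0
Original accept: {q0, q3}
Complement: q0 is in original accept

No, complement rejects (original accepts)


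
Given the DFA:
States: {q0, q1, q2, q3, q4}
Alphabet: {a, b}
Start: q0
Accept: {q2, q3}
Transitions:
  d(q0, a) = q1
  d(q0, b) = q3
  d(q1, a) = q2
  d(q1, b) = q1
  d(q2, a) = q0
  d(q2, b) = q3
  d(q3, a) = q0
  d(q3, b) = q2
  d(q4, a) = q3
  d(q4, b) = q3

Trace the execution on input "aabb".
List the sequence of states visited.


Input: aabb
d(q0, a) = q1
d(q1, a) = q2
d(q2, b) = q3
d(q3, b) = q2


q0 -> q1 -> q2 -> q3 -> q2


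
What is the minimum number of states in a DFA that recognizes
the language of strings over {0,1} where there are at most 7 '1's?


States: count = 0, 1, ..., 7 (all accepting; 8 states), plus a dead state for count > 7.
Total: 8 + 1 = 9.

9


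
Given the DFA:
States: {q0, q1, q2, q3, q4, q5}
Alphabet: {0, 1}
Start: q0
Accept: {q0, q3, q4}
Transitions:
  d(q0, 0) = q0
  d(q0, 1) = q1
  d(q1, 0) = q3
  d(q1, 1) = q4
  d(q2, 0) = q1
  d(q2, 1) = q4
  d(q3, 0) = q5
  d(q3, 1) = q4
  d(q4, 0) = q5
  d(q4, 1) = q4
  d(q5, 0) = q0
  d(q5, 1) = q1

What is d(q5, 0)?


Looking up transition d(q5, 0)

q0


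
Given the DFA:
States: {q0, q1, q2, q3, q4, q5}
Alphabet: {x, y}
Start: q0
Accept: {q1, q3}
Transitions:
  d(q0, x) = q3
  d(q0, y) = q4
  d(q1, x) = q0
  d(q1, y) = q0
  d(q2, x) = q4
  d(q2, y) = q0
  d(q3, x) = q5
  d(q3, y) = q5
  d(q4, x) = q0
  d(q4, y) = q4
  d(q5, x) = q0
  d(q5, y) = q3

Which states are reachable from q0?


BFS from q0:
  layer 0: {q0}
  layer 1: {q3, q4}
  layer 2: {q5}

{q0, q3, q4, q5}


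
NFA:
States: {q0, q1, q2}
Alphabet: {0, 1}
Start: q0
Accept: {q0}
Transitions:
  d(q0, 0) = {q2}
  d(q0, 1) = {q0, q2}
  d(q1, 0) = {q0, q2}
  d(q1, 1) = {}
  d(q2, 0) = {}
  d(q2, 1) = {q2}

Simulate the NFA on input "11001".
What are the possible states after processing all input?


Start: {q0}
  --1--> {q0, q2}
  --1--> {q0, q2}
  --0--> {q2}
  --0--> {}
  --1--> {}

{} (empty set, no valid transitions)


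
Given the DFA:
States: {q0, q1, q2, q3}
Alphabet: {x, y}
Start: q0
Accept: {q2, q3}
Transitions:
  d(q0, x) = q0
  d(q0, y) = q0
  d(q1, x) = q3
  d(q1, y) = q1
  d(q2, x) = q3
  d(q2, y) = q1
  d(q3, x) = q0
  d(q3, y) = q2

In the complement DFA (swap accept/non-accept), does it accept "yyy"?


Trace: q0 -> q0 -> q0 -> q0
Final: q0
Original accept: {q2, q3}
Complement: q0 is not in original accept

Yes, complement accepts (original rejects)


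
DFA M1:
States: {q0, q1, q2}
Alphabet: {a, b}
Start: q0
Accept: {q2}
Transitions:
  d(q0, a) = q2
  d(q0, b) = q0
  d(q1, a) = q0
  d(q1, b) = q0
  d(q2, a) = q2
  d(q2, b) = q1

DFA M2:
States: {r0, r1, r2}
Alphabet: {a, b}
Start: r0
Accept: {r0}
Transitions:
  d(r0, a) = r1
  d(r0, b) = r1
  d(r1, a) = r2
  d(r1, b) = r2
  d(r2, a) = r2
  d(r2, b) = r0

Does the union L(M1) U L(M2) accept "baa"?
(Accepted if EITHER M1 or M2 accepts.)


M1: final=q2 accepted=True
M2: final=r2 accepted=False

Yes, union accepts


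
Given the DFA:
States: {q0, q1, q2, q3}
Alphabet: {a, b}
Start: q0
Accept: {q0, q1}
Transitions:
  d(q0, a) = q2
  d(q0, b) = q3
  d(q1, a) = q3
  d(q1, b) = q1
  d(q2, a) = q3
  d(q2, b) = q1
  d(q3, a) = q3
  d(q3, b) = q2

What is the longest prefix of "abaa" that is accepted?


Run the DFA, marking each prefix where the state is accepting:
  "" -> q0 [accept]
  "a" -> q2 [reject]
  "ab" -> q1 [accept]
  "aba" -> q3 [reject]
  "abaa" -> q3 [reject]

"ab"


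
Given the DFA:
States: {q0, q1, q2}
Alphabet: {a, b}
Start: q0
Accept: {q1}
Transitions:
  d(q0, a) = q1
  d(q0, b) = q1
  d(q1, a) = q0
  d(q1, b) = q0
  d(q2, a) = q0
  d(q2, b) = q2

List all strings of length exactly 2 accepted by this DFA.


All strings of length 2: 4 total
Accepted: 0

None


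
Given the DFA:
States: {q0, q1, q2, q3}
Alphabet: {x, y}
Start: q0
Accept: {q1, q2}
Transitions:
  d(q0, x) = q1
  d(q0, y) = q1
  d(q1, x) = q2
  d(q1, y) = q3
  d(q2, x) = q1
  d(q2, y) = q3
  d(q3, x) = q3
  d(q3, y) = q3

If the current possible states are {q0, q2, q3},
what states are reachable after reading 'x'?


Apply transition on 'x' from each current state:
  d(q0, x) = q1
  d(q2, x) = q1
  d(q3, x) = q3

{q1, q3}


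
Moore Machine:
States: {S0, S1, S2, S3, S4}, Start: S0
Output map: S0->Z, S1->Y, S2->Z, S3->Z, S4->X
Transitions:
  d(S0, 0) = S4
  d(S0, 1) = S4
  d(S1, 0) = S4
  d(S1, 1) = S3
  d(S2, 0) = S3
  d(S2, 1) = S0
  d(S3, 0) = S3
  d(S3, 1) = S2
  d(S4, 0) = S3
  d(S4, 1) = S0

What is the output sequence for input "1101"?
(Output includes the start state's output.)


Start: S0 (output Z)
  --1--> S4 (output X)
  --1--> S0 (output Z)
  --0--> S4 (output X)
  --1--> S0 (output Z)

"ZXZXZ"


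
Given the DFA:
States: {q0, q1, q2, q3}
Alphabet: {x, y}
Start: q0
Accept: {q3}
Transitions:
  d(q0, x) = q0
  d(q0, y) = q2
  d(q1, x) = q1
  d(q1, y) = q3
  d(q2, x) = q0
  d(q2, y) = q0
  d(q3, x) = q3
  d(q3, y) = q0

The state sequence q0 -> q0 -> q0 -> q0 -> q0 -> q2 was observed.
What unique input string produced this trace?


Trace back each transition to find the symbol:
  q0 --[x]--> q0
  q0 --[x]--> q0
  q0 --[x]--> q0
  q0 --[x]--> q0
  q0 --[y]--> q2

"xxxxy"


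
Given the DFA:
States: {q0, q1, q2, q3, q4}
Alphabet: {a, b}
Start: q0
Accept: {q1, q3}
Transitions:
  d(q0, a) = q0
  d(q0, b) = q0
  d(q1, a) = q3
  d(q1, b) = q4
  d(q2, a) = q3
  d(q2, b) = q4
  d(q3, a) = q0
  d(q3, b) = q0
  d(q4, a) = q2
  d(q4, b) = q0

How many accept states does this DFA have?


Accept states listed: {q1, q3}
Counting: q1(1) q3(2)

2


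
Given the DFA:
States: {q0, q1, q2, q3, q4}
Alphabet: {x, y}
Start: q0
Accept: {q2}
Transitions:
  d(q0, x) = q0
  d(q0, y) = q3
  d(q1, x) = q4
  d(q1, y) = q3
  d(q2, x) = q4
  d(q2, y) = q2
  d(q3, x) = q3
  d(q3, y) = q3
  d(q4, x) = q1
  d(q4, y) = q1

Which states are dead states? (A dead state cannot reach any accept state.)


Forward reachability from each state:
  q0 -> reaches {q0, q3}, no accept state (dead)
  q1 -> reaches {q1, q3, q4}, no accept state (dead)
  q2 -> reaches accept state q2 (live)
  q3 -> reaches {q3}, no accept state (dead)
  q4 -> reaches {q1, q3, q4}, no accept state (dead)

{q0, q1, q3, q4}


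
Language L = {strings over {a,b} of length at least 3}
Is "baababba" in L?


length = 8

Yes, "baababba" is in L


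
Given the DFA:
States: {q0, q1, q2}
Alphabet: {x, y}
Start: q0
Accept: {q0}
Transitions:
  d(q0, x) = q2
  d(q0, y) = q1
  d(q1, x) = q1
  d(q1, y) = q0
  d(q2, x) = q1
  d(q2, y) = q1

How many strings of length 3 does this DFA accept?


Enumerating all length-3 strings:
  "xxx" -> q1 [reject]
  "xxy" -> q0 [accept]
  "xyx" -> q1 [reject]
  "xyy" -> q0 [accept]
  "yxx" -> q1 [reject]
  "yxy" -> q0 [accept]
  "yyx" -> q2 [reject]
  "yyy" -> q1 [reject]

3 out of 8


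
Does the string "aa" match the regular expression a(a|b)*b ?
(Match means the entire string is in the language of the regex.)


|string| = 2; first = 'a'; last = 'a'

No, "aa" does not match a(a|b)*b


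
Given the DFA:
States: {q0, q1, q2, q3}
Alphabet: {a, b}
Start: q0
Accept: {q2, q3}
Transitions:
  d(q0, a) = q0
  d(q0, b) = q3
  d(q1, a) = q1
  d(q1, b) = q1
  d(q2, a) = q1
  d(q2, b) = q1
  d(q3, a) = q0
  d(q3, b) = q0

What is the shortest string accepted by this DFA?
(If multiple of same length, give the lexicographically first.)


BFS by string length (lex-first path to each state shown):
  len 0: q0<-""
  len 1: q0<-"a", q3<-"b"
Found accept state at length 1.

"b"


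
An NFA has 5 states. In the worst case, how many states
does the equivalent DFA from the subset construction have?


Subset construction: one DFA state per subset of NFA states.
2^5 = 32

32


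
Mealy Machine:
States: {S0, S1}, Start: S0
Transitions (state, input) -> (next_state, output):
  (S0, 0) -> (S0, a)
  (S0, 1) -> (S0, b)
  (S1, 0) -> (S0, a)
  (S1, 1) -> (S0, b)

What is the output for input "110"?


Step-by-step:
  (S0, 1) -> (S0, b)
  (S0, 1) -> (S0, b)
  (S0, 0) -> (S0, a)

"bba"


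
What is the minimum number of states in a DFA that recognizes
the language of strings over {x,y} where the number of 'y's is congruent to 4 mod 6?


States track (count of 'y') mod 6.
Need 6 states: one per remainder 0..5; accept = remainder 4.

6


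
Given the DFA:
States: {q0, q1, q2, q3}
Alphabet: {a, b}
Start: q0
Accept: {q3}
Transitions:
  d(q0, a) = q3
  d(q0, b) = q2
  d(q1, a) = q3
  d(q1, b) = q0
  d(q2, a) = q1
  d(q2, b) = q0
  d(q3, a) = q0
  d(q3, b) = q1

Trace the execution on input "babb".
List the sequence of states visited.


Input: babb
d(q0, b) = q2
d(q2, a) = q1
d(q1, b) = q0
d(q0, b) = q2


q0 -> q2 -> q1 -> q0 -> q2


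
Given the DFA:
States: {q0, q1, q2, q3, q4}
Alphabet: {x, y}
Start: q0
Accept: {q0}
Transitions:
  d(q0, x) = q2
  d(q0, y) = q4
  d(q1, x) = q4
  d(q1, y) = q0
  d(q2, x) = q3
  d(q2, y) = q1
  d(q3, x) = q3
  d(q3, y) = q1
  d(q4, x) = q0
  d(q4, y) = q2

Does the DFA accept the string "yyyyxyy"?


Trace: q0 -> q4 -> q2 -> q1 -> q0 -> q2 -> q1 -> q0
Final state: q0
Accept states: {q0}

Yes, accepted (final state q0 is an accept state)


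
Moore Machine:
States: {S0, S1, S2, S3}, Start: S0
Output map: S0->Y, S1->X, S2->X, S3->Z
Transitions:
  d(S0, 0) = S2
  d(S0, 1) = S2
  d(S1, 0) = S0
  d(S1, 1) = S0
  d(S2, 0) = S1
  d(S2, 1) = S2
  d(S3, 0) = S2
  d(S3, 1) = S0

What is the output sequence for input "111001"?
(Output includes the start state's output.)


Start: S0 (output Y)
  --1--> S2 (output X)
  --1--> S2 (output X)
  --1--> S2 (output X)
  --0--> S1 (output X)
  --0--> S0 (output Y)
  --1--> S2 (output X)

"YXXXXYX"


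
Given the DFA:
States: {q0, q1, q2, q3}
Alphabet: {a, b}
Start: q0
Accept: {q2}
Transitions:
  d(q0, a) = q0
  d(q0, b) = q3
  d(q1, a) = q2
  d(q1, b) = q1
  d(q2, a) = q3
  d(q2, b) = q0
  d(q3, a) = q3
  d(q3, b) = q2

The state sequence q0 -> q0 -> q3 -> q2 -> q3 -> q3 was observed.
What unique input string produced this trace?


Trace back each transition to find the symbol:
  q0 --[a]--> q0
  q0 --[b]--> q3
  q3 --[b]--> q2
  q2 --[a]--> q3
  q3 --[a]--> q3

"abbaa"


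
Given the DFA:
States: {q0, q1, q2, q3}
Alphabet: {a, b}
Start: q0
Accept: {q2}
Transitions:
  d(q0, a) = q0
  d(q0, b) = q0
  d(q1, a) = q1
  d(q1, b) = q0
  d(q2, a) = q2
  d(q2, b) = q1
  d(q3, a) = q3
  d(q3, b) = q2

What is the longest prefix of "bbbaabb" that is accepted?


Run the DFA, marking each prefix where the state is accepting:
  "" -> q0 [reject]
  "b" -> q0 [reject]
  "bb" -> q0 [reject]
  "bbb" -> q0 [reject]
  "bbba" -> q0 [reject]
  "bbbaa" -> q0 [reject]
  "bbbaab" -> q0 [reject]
  "bbbaabb" -> q0 [reject]

No prefix is accepted


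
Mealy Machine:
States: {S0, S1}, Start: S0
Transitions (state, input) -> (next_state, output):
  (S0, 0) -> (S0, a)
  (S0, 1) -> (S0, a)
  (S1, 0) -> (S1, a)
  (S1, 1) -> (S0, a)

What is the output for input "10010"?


Step-by-step:
  (S0, 1) -> (S0, a)
  (S0, 0) -> (S0, a)
  (S0, 0) -> (S0, a)
  (S0, 1) -> (S0, a)
  (S0, 0) -> (S0, a)

"aaaaa"


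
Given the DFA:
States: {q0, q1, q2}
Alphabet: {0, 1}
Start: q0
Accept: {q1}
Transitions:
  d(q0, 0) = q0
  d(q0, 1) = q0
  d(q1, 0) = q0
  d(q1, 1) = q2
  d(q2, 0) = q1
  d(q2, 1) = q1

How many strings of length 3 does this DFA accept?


Enumerating all length-3 strings:
  "000" -> q0 [reject]
  "001" -> q0 [reject]
  "010" -> q0 [reject]
  "011" -> q0 [reject]
  "100" -> q0 [reject]
  "101" -> q0 [reject]
  "110" -> q0 [reject]
  "111" -> q0 [reject]

0 out of 8


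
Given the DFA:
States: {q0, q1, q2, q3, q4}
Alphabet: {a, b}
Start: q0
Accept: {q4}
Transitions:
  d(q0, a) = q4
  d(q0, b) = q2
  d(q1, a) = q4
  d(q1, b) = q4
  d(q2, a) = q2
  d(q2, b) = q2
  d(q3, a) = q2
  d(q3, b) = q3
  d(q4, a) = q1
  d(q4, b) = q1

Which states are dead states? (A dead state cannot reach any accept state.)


Forward reachability from each state:
  q0 -> reaches accept state q4 (live)
  q1 -> reaches accept state q4 (live)
  q2 -> reaches {q2}, no accept state (dead)
  q3 -> reaches {q2, q3}, no accept state (dead)
  q4 -> reaches accept state q4 (live)

{q2, q3}


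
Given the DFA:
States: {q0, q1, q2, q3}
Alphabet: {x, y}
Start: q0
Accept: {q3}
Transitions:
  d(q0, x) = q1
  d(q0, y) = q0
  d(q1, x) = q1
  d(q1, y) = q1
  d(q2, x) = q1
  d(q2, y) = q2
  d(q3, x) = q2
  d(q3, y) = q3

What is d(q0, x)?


Looking up transition d(q0, x)

q1


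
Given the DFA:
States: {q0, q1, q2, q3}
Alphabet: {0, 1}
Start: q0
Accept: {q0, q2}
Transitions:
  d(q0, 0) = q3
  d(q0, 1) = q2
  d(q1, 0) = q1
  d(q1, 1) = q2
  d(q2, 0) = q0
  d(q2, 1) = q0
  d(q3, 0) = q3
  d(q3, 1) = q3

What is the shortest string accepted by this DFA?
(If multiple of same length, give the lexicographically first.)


BFS by string length (lex-first path to each state shown):
  len 0: q0<-""
Found accept state at length 0.

"" (empty string)


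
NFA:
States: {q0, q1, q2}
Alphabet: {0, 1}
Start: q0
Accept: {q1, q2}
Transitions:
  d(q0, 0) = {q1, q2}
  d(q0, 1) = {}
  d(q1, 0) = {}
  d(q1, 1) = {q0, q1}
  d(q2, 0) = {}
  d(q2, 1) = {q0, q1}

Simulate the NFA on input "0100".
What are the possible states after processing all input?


Start: {q0}
  --0--> {q1, q2}
  --1--> {q0, q1}
  --0--> {q1, q2}
  --0--> {}

{} (empty set, no valid transitions)
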